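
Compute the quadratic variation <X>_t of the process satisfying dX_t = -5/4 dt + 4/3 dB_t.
<X>_t = 16*t/9

For an Itô process dX_t = a(t) dt + b(t) dB_t, the quadratic variation is <X>_t = int_0^t b(s)^2 ds (the drift term does not contribute). Here b(s) = 4/3, so
  b(s)^2 = 16/9.
Integrating from 0 to t:
  <X>_t = int_0^t (16/9) ds = 16*t/9.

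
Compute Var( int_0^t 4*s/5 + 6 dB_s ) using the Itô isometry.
Var = 4*t*(4*t^2 + 90*t + 675)/75

The Itô integral of a deterministic integrand f(s) has mean 0 because each increment f(s) * (B_{s+ds} - B_s) has mean 0. By the Itô isometry:
  Var( int_0^t f(s) dB_s ) = E[ (int_0^t f(s) dB_s)^2 ] = int_0^t f(s)^2 ds.
Here f(s) = 4*s/5 + 6, so f(s)^2 = 4*(2*s + 15)^2/25. Integrate:
  int_0^t (4*(2*s + 15)^2/25) ds = 4*t*(4*t^2 + 90*t + 675)/75.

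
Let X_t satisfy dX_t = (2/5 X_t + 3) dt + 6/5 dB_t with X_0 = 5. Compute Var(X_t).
Var(X_t) = 9*exp(4*t/5)/5 - 9/5

The variance V(t) = Var(X_t) satisfies V'(t) = 2 a V(t) + c^2 with V(0) = 0 (drift coefficient is linear in X, diffusion is constant). With a = 2/5, c = 6/5, the solution is
  V(t) = (c^2 / (2 a)) * (exp(2 a t) - 1)
       = ((6/5)^2 / (2*(2/5))) * (exp((4/5) t) - 1)
       = 9*exp(4*t/5)/5 - 9/5.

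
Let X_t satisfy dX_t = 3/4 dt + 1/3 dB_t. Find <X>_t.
<X>_t = t/9

For an Itô process dX_t = a(t) dt + b(t) dB_t, the quadratic variation is <X>_t = int_0^t b(s)^2 ds (the drift term does not contribute). Here b(s) = 1/3, so
  b(s)^2 = 1/9.
Integrating from 0 to t:
  <X>_t = int_0^t (1/9) ds = t/9.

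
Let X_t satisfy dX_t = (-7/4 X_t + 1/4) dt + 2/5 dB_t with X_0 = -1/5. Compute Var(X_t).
Var(X_t) = 8/175 - 8*exp(-7*t/2)/175

The variance V(t) = Var(X_t) satisfies V'(t) = 2 a V(t) + c^2 with V(0) = 0 (drift coefficient is linear in X, diffusion is constant). With a = -7/4, c = 2/5, the solution is
  V(t) = (c^2 / (2 a)) * (exp(2 a t) - 1)
       = ((2/5)^2 / (2*(-7/4))) * (exp((-7/2) t) - 1)
       = 8/175 - 8*exp(-7*t/2)/175.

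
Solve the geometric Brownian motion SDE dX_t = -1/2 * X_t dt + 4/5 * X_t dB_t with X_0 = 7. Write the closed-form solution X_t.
X_t = 7 * exp((-41/50) * t + (4/5) * B_t)

For GBM dX = mu X dt + sigma X dB with X_0 = x_0, apply Itô to Y = log X: dY = (mu - sigma^2/2) dt + sigma dB, so Y_t = log(x_0) + (mu - sigma^2/2) t + sigma B_t and hence X_t = x_0 * exp((mu - sigma^2/2) t + sigma B_t).
With mu = -1/2, sigma = 4/5, x_0 = 7, this gives:
  X_t = 7 * exp((-41/50) * t + (4/5) * B_t).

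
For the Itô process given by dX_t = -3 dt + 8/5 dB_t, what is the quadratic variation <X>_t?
<X>_t = 64*t/25

For an Itô process dX_t = a(t) dt + b(t) dB_t, the quadratic variation is <X>_t = int_0^t b(s)^2 ds (the drift term does not contribute). Here b(s) = 8/5, so
  b(s)^2 = 64/25.
Integrating from 0 to t:
  <X>_t = int_0^t (64/25) ds = 64*t/25.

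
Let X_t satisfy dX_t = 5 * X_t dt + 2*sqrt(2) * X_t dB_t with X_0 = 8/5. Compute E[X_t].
E[X_t] = 8*exp(5*t)/5

For GBM dX = mu X dt + sigma X dB with X_0 = x_0, apply Itô to Y = log X: dY = (mu - sigma^2/2) dt + sigma dB, so Y_t = log(x_0) + (mu - sigma^2/2) t + sigma B_t and hence X_t = x_0 * exp((mu - sigma^2/2) t + sigma B_t).
With mu = 5, sigma = 2*sqrt(2), x_0 = 8/5, this gives:
  X_t = 8/5 * exp((1) * t + (2*sqrt(2)) * B_t).
Since sigma*B_t ~ Normal(0, sigma^2 t), E[exp(sigma*B_t)] = exp(sigma^2 t / 2); so E[X_t] = x_0 * exp((mu - sigma^2/2) t) * exp(sigma^2 t / 2) = x_0 * exp(mu t) = 8*exp(5*t)/5.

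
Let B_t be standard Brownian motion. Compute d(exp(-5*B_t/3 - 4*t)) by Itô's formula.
d(exp(-5*B_t/3 - 4*t)) = (-47*exp(-5*B_t/3 - 4*t)/18) dt + (-5*exp(-5*B_t/3 - 4*t)/3) dB_t

Itô's formula for f(t, x): d f(t, B_t) = (f_t + (1/2) f_xx) dt + f_x dB_t. Compute partials of f(t, x) = exp(-4*t - 5*x/3):
  f_t(t,x)  = -4*exp(-4*t - 5*x/3)
  f_x(t,x)  = -5*exp(-4*t - 5*x/3)/3
  f_xx(t,x) = 25*exp(-4*t - 5*x/3)/9
Assemble drift = f_t + (1/2) f_xx = -47*exp(-4*t - 5*x/3)/18 and diffusion = f_x = -5*exp(-4*t - 5*x/3)/3. Substituting x = B_t:
  d(exp(-5*B_t/3 - 4*t)) = (-47*exp(-5*B_t/3 - 4*t)/18) dt + (-5*exp(-5*B_t/3 - 4*t)/3) dB_t.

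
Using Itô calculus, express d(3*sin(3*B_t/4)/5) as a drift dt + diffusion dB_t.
d(3*sin(3*B_t/4)/5) = (-27*sin(3*B_t/4)/160) dt + (9*cos(3*B_t/4)/20) dB_t

Itô's formula for f(B_t) gives d f(B_t) = f'(B_t) dB_t + (1/2) f''(B_t) dt. Compute derivatives of f(x) = 3*sin(3*x/4)/5:
  f'(x)  = 9*cos(3*x/4)/20
  f''(x) = -27*sin(3*x/4)/80
Substitute x = B_t and multiply the f'' term by 1/2:
  drift     = (1/2) * (-27*sin(3*x/4)/80) evaluated at B_t = -27*sin(3*B_t/4)/160
  diffusion = (9*cos(3*x/4)/20) evaluated at B_t = 9*cos(3*B_t/4)/20
Therefore d(3*sin(3*B_t/4)/5) = (-27*sin(3*B_t/4)/160) dt + (9*cos(3*B_t/4)/20) dB_t.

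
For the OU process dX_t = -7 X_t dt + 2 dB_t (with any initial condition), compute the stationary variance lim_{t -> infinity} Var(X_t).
lim Var(X_t) = 2/7

The OU SDE dX = -theta X dt + sigma dB admits the integrating factor exp(theta t): d(exp(theta t) X_t) = sigma exp(theta t) dB_t. Integrating from 0 to t gives X_t = x_0 * exp(-theta t) + sigma * int_0^t exp(-theta (t-s)) dB_s for any initial x_0. The Itô integral has variance (by the Itô isometry) sigma^2 * int_0^t exp(-2 theta (t - s)) ds = sigma^2 * (1 - exp(-2 theta t)) / (2 theta), independent of x_0.
With theta = 7, sigma = 2:
  Var(X_t) = (2)^2 * (1 - exp(-2*7 t)) / (2 * 7) = 2/7 - 2*exp(-14*t)/7.
As t -> infinity, exp(-2*7 t) -> 0, so the stationary variance is sigma^2 / (2 theta) = 2/7.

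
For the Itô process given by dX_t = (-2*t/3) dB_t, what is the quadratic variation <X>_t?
<X>_t = 4*t^3/27

For an Itô process dX_t = a(t) dt + b(t) dB_t, the quadratic variation is <X>_t = int_0^t b(s)^2 ds (the drift term does not contribute). Here b(s) = -2*s/3, so
  b(s)^2 = 4*s^2/9.
Integrating from 0 to t:
  <X>_t = int_0^t (4*s^2/9) ds = 4*t^3/27.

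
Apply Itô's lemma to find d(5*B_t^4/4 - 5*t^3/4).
d(5*B_t^4/4 - 5*t^3/4) = (15*B_t^2/2 - 15*t^2/4) dt + (5*B_t^3) dB_t

Itô's formula for f(t, x): d f(t, B_t) = (f_t + (1/2) f_xx) dt + f_x dB_t. Compute partials of f(t, x) = -5*t^3/4 + 5*x^4/4:
  f_t(t,x)  = -15*t^2/4
  f_x(t,x)  = 5*x^3
  f_xx(t,x) = 15*x^2
Assemble drift = f_t + (1/2) f_xx = -15*t^2/4 + 15*x^2/2 and diffusion = f_x = 5*x^3. Substituting x = B_t:
  d(5*B_t^4/4 - 5*t^3/4) = (15*B_t^2/2 - 15*t^2/4) dt + (5*B_t^3) dB_t.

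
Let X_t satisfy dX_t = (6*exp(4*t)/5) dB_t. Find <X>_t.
<X>_t = 9*exp(8*t)/50 - 9/50

For an Itô process dX_t = a(t) dt + b(t) dB_t, the quadratic variation is <X>_t = int_0^t b(s)^2 ds (the drift term does not contribute). Here b(s) = 6*exp(4*s)/5, so
  b(s)^2 = 36*exp(8*s)/25.
Integrating from 0 to t:
  <X>_t = int_0^t (36*exp(8*s)/25) ds = 9*exp(8*t)/50 - 9/50.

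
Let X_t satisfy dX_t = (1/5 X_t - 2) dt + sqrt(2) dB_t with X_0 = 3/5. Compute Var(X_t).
Var(X_t) = 5*exp(2*t/5) - 5

The variance V(t) = Var(X_t) satisfies V'(t) = 2 a V(t) + c^2 with V(0) = 0 (drift coefficient is linear in X, diffusion is constant). With a = 1/5, c = sqrt(2), the solution is
  V(t) = (c^2 / (2 a)) * (exp(2 a t) - 1)
       = (sqrt(2)^2 / (2*(1/5))) * (exp((2/5) t) - 1)
       = 5*exp(2*t/5) - 5.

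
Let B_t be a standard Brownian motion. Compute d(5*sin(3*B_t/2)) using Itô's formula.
d(5*sin(3*B_t/2)) = (-45*sin(3*B_t/2)/8) dt + (15*cos(3*B_t/2)/2) dB_t

Itô's formula for f(B_t) gives d f(B_t) = f'(B_t) dB_t + (1/2) f''(B_t) dt. Compute derivatives of f(x) = 5*sin(3*x/2):
  f'(x)  = 15*cos(3*x/2)/2
  f''(x) = -45*sin(3*x/2)/4
Substitute x = B_t and multiply the f'' term by 1/2:
  drift     = (1/2) * (-45*sin(3*x/2)/4) evaluated at B_t = -45*sin(3*B_t/2)/8
  diffusion = (15*cos(3*x/2)/2) evaluated at B_t = 15*cos(3*B_t/2)/2
Therefore d(5*sin(3*B_t/2)) = (-45*sin(3*B_t/2)/8) dt + (15*cos(3*B_t/2)/2) dB_t.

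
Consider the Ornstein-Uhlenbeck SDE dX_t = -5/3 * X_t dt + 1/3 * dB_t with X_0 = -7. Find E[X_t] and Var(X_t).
E[X_t] = -7*exp(-5*t/3); Var(X_t) = 1/30 - exp(-10*t/3)/30

The OU SDE dX = -theta X dt + sigma dB admits the integrating factor exp(theta t): d(exp(theta t) X_t) = sigma exp(theta t) dB_t. Integrating from 0 to t:
  X_t = x_0 * exp(-theta t) + sigma * int_0^t exp(-theta (t-s)) dB_s.
The Itô integral has mean 0 and (by the Itô isometry) variance sigma^2 * int_0^t exp(-2 theta (t - s)) ds = sigma^2 * (1 - exp(-2 theta t)) / (2 theta).
With theta = 5/3, sigma = 1/3, x_0 = -7:
  E[X_t] = -7 * exp(-5/3 t) = -7*exp(-5*t/3)
  Var(X_t) = (1/3)^2 * (1 - exp(-2*5/3 t)) / (2 * 5/3) = 1/30 - exp(-10*t/3)/30.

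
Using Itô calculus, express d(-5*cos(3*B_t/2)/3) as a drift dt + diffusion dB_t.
d(-5*cos(3*B_t/2)/3) = (15*cos(3*B_t/2)/8) dt + (5*sin(3*B_t/2)/2) dB_t

Itô's formula for f(B_t) gives d f(B_t) = f'(B_t) dB_t + (1/2) f''(B_t) dt. Compute derivatives of f(x) = -5*cos(3*x/2)/3:
  f'(x)  = 5*sin(3*x/2)/2
  f''(x) = 15*cos(3*x/2)/4
Substitute x = B_t and multiply the f'' term by 1/2:
  drift     = (1/2) * (15*cos(3*x/2)/4) evaluated at B_t = 15*cos(3*B_t/2)/8
  diffusion = (5*sin(3*x/2)/2) evaluated at B_t = 5*sin(3*B_t/2)/2
Therefore d(-5*cos(3*B_t/2)/3) = (15*cos(3*B_t/2)/8) dt + (5*sin(3*B_t/2)/2) dB_t.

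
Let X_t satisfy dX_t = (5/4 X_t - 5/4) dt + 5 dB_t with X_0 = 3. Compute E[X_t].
E[X_t] = 2*exp(5*t/4) + 1

Taking expectations and using E[dB_t] = 0, the mean m(t) = E[X_t] satisfies the ODE m'(t) = a m(t) + b with m(0) = x_0. With a = 5/4, b = -5/4, x_0 = 3, the solution is
  m(t) = x_0 * exp(a t) + (b/a) * (exp(a t) - 1)
       = 3 * exp((5/4) t) + ((-5/4)/(5/4)) * (exp((5/4) t) - 1)
       = 2*exp(5*t/4) + 1.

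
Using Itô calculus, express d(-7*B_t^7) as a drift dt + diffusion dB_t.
d(-7*B_t^7) = (-147*B_t^5) dt + (-49*B_t^6) dB_t

Itô's formula for f(B_t) gives d f(B_t) = f'(B_t) dB_t + (1/2) f''(B_t) dt. Compute derivatives of f(x) = -7*x^7:
  f'(x)  = -49*x^6
  f''(x) = -294*x^5
Substitute x = B_t and multiply the f'' term by 1/2:
  drift     = (1/2) * (-294*x^5) evaluated at B_t = -147*B_t^5
  diffusion = (-49*x^6) evaluated at B_t = -49*B_t^6
Therefore d(-7*B_t^7) = (-147*B_t^5) dt + (-49*B_t^6) dB_t.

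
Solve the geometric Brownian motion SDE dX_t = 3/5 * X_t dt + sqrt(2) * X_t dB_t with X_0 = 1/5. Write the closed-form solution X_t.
X_t = 1/5 * exp((-2/5) * t + (sqrt(2)) * B_t)

For GBM dX = mu X dt + sigma X dB with X_0 = x_0, apply Itô to Y = log X: dY = (mu - sigma^2/2) dt + sigma dB, so Y_t = log(x_0) + (mu - sigma^2/2) t + sigma B_t and hence X_t = x_0 * exp((mu - sigma^2/2) t + sigma B_t).
With mu = 3/5, sigma = sqrt(2), x_0 = 1/5, this gives:
  X_t = 1/5 * exp((-2/5) * t + (sqrt(2)) * B_t).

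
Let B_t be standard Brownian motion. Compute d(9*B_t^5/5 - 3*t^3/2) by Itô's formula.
d(9*B_t^5/5 - 3*t^3/2) = (18*B_t^3 - 9*t^2/2) dt + (9*B_t^4) dB_t

Itô's formula for f(t, x): d f(t, B_t) = (f_t + (1/2) f_xx) dt + f_x dB_t. Compute partials of f(t, x) = -3*t^3/2 + 9*x^5/5:
  f_t(t,x)  = -9*t^2/2
  f_x(t,x)  = 9*x^4
  f_xx(t,x) = 36*x^3
Assemble drift = f_t + (1/2) f_xx = -9*t^2/2 + 18*x^3 and diffusion = f_x = 9*x^4. Substituting x = B_t:
  d(9*B_t^5/5 - 3*t^3/2) = (18*B_t^3 - 9*t^2/2) dt + (9*B_t^4) dB_t.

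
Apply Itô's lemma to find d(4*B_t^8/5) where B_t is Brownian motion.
d(4*B_t^8/5) = (112*B_t^6/5) dt + (32*B_t^7/5) dB_t

Itô's formula for f(B_t) gives d f(B_t) = f'(B_t) dB_t + (1/2) f''(B_t) dt. Compute derivatives of f(x) = 4*x^8/5:
  f'(x)  = 32*x^7/5
  f''(x) = 224*x^6/5
Substitute x = B_t and multiply the f'' term by 1/2:
  drift     = (1/2) * (224*x^6/5) evaluated at B_t = 112*B_t^6/5
  diffusion = (32*x^7/5) evaluated at B_t = 32*B_t^7/5
Therefore d(4*B_t^8/5) = (112*B_t^6/5) dt + (32*B_t^7/5) dB_t.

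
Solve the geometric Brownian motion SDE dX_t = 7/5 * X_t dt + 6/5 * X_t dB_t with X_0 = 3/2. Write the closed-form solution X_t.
X_t = 3/2 * exp((17/25) * t + (6/5) * B_t)

For GBM dX = mu X dt + sigma X dB with X_0 = x_0, apply Itô to Y = log X: dY = (mu - sigma^2/2) dt + sigma dB, so Y_t = log(x_0) + (mu - sigma^2/2) t + sigma B_t and hence X_t = x_0 * exp((mu - sigma^2/2) t + sigma B_t).
With mu = 7/5, sigma = 6/5, x_0 = 3/2, this gives:
  X_t = 3/2 * exp((17/25) * t + (6/5) * B_t).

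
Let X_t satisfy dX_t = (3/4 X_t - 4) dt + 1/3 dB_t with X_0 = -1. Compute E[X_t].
E[X_t] = 16/3 - 19*exp(3*t/4)/3

Taking expectations and using E[dB_t] = 0, the mean m(t) = E[X_t] satisfies the ODE m'(t) = a m(t) + b with m(0) = x_0. With a = 3/4, b = -4, x_0 = -1, the solution is
  m(t) = x_0 * exp(a t) + (b/a) * (exp(a t) - 1)
       = (-1) * exp((3/4) t) + ((-4)/(3/4)) * (exp((3/4) t) - 1)
       = 16/3 - 19*exp(3*t/4)/3.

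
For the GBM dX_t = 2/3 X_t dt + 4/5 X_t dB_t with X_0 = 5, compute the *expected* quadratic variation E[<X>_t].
E[<X>_t] = 300*exp(148*t/75)/37 - 300/37

<X>_t = int_0^t ((4/5) * X_s)^2 ds. Taking expectation inside the integral: E[<X>_t] = (4/5)^2 * int_0^t E[X_s^2] ds. For GBM, E[X_s^2] = x_0^2 * exp((2 mu + sigma^2) s). Integrating:
  E[<X>_t] = (4/5)^2 * 5^2 * (exp((2*(2/3) + (4/5)^2) t) - 1) / (2*(2/3) + (4/5)^2)
           = (4/5)^2 * 5^2 * (exp((148/75) t) - 1) / (148/75) = 300*exp(148*t/75)/37 - 300/37.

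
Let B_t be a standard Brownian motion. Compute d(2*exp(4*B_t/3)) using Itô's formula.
d(2*exp(4*B_t/3)) = (16*exp(4*B_t/3)/9) dt + (8*exp(4*B_t/3)/3) dB_t

Itô's formula for f(B_t) gives d f(B_t) = f'(B_t) dB_t + (1/2) f''(B_t) dt. Compute derivatives of f(x) = 2*exp(4*x/3):
  f'(x)  = 8*exp(4*x/3)/3
  f''(x) = 32*exp(4*x/3)/9
Substitute x = B_t and multiply the f'' term by 1/2:
  drift     = (1/2) * (32*exp(4*x/3)/9) evaluated at B_t = 16*exp(4*B_t/3)/9
  diffusion = (8*exp(4*x/3)/3) evaluated at B_t = 8*exp(4*B_t/3)/3
Therefore d(2*exp(4*B_t/3)) = (16*exp(4*B_t/3)/9) dt + (8*exp(4*B_t/3)/3) dB_t.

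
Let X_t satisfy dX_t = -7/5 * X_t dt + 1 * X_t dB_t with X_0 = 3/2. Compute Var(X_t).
Var(X_t) = (9*exp(t) - 9)*exp(-14*t/5)/4

For GBM dX = mu X dt + sigma X dB with X_0 = x_0, apply Itô to Y = log X: dY = (mu - sigma^2/2) dt + sigma dB, so Y_t = log(x_0) + (mu - sigma^2/2) t + sigma B_t and hence X_t = x_0 * exp((mu - sigma^2/2) t + sigma B_t).
With mu = -7/5, sigma = 1, x_0 = 3/2, this gives:
  X_t = 3/2 * exp((-19/10) * t + (1) * B_t).
Since sigma*B_t ~ Normal(0, sigma^2 t), E[exp(sigma*B_t)] = exp(sigma^2 t / 2); so E[X_t] = x_0 * exp((mu - sigma^2/2) t) * exp(sigma^2 t / 2) = x_0 * exp(mu t) = 3*exp(-7*t/5)/2.
Var(X_t) = E[X_t^2] - (E[X_t])^2 = x_0^2 * exp(2 mu t) * (exp(sigma^2 t) - 1) = (9*exp(t) - 9)*exp(-14*t/5)/4.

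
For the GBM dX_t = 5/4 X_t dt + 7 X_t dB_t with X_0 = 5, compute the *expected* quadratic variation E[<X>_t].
E[<X>_t] = 2450*exp(103*t/2)/103 - 2450/103

<X>_t = int_0^t (7 * X_s)^2 ds. Taking expectation inside the integral: E[<X>_t] = 7^2 * int_0^t E[X_s^2] ds. For GBM, E[X_s^2] = x_0^2 * exp((2 mu + sigma^2) s). Integrating:
  E[<X>_t] = 7^2 * 5^2 * (exp((2*(5/4) + 7^2) t) - 1) / (2*(5/4) + 7^2)
           = 7^2 * 5^2 * (exp((103/2) t) - 1) / (103/2) = 2450*exp(103*t/2)/103 - 2450/103.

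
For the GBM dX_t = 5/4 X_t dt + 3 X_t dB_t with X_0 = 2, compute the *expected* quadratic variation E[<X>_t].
E[<X>_t] = 72*exp(23*t/2)/23 - 72/23

<X>_t = int_0^t (3 * X_s)^2 ds. Taking expectation inside the integral: E[<X>_t] = 3^2 * int_0^t E[X_s^2] ds. For GBM, E[X_s^2] = x_0^2 * exp((2 mu + sigma^2) s). Integrating:
  E[<X>_t] = 3^2 * 2^2 * (exp((2*(5/4) + 3^2) t) - 1) / (2*(5/4) + 3^2)
           = 3^2 * 2^2 * (exp((23/2) t) - 1) / (23/2) = 72*exp(23*t/2)/23 - 72/23.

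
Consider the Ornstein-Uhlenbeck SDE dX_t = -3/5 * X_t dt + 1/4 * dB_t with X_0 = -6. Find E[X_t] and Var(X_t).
E[X_t] = -6*exp(-3*t/5); Var(X_t) = 5/96 - 5*exp(-6*t/5)/96

The OU SDE dX = -theta X dt + sigma dB admits the integrating factor exp(theta t): d(exp(theta t) X_t) = sigma exp(theta t) dB_t. Integrating from 0 to t:
  X_t = x_0 * exp(-theta t) + sigma * int_0^t exp(-theta (t-s)) dB_s.
The Itô integral has mean 0 and (by the Itô isometry) variance sigma^2 * int_0^t exp(-2 theta (t - s)) ds = sigma^2 * (1 - exp(-2 theta t)) / (2 theta).
With theta = 3/5, sigma = 1/4, x_0 = -6:
  E[X_t] = -6 * exp(-3/5 t) = -6*exp(-3*t/5)
  Var(X_t) = (1/4)^2 * (1 - exp(-2*3/5 t)) / (2 * 3/5) = 5/96 - 5*exp(-6*t/5)/96.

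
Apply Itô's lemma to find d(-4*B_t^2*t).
d(-4*B_t^2*t) = (-4*B_t^2 - 4*t) dt + (-8*B_t*t) dB_t

Itô's formula for f(t, x): d f(t, B_t) = (f_t + (1/2) f_xx) dt + f_x dB_t. Compute partials of f(t, x) = -4*t*x^2:
  f_t(t,x)  = -4*x^2
  f_x(t,x)  = -8*t*x
  f_xx(t,x) = -8*t
Assemble drift = f_t + (1/2) f_xx = -4*t - 4*x^2 and diffusion = f_x = -8*t*x. Substituting x = B_t:
  d(-4*B_t^2*t) = (-4*B_t^2 - 4*t) dt + (-8*B_t*t) dB_t.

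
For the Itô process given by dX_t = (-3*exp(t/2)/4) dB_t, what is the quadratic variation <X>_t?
<X>_t = 9*exp(t)/16 - 9/16

For an Itô process dX_t = a(t) dt + b(t) dB_t, the quadratic variation is <X>_t = int_0^t b(s)^2 ds (the drift term does not contribute). Here b(s) = -3*exp(s/2)/4, so
  b(s)^2 = 9*exp(s)/16.
Integrating from 0 to t:
  <X>_t = int_0^t (9*exp(s)/16) ds = 9*exp(t)/16 - 9/16.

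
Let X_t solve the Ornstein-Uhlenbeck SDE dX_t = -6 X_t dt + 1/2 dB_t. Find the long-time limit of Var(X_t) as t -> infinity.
lim Var(X_t) = 1/48

The OU SDE dX = -theta X dt + sigma dB admits the integrating factor exp(theta t): d(exp(theta t) X_t) = sigma exp(theta t) dB_t. Integrating from 0 to t gives X_t = x_0 * exp(-theta t) + sigma * int_0^t exp(-theta (t-s)) dB_s for any initial x_0. The Itô integral has variance (by the Itô isometry) sigma^2 * int_0^t exp(-2 theta (t - s)) ds = sigma^2 * (1 - exp(-2 theta t)) / (2 theta), independent of x_0.
With theta = 6, sigma = 1/2:
  Var(X_t) = (1/2)^2 * (1 - exp(-2*6 t)) / (2 * 6) = 1/48 - exp(-12*t)/48.
As t -> infinity, exp(-2*6 t) -> 0, so the stationary variance is sigma^2 / (2 theta) = 1/48.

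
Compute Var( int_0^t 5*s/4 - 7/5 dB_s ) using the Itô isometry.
Var = t*(625*t^2 - 2100*t + 2352)/1200

The Itô integral of a deterministic integrand f(s) has mean 0 because each increment f(s) * (B_{s+ds} - B_s) has mean 0. By the Itô isometry:
  Var( int_0^t f(s) dB_s ) = E[ (int_0^t f(s) dB_s)^2 ] = int_0^t f(s)^2 ds.
Here f(s) = 5*s/4 - 7/5, so f(s)^2 = (25*s - 28)^2/400. Integrate:
  int_0^t ((25*s - 28)^2/400) ds = t*(625*t^2 - 2100*t + 2352)/1200.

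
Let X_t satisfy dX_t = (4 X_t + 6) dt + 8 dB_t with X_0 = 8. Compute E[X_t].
E[X_t] = 19*exp(4*t)/2 - 3/2

Taking expectations and using E[dB_t] = 0, the mean m(t) = E[X_t] satisfies the ODE m'(t) = a m(t) + b with m(0) = x_0. With a = 4, b = 6, x_0 = 8, the solution is
  m(t) = x_0 * exp(a t) + (b/a) * (exp(a t) - 1)
       = 8 * exp(4 t) + (6/4) * (exp(4 t) - 1)
       = 19*exp(4*t)/2 - 3/2.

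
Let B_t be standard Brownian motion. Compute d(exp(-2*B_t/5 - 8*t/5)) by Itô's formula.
d(exp(-2*B_t/5 - 8*t/5)) = (-38*exp(-2*B_t/5 - 8*t/5)/25) dt + (-2*exp(-2*B_t/5 - 8*t/5)/5) dB_t

Itô's formula for f(t, x): d f(t, B_t) = (f_t + (1/2) f_xx) dt + f_x dB_t. Compute partials of f(t, x) = exp(-8*t/5 - 2*x/5):
  f_t(t,x)  = -8*exp(-8*t/5 - 2*x/5)/5
  f_x(t,x)  = -2*exp(-8*t/5 - 2*x/5)/5
  f_xx(t,x) = 4*exp(-8*t/5 - 2*x/5)/25
Assemble drift = f_t + (1/2) f_xx = -38*exp(-8*t/5 - 2*x/5)/25 and diffusion = f_x = -2*exp(-8*t/5 - 2*x/5)/5. Substituting x = B_t:
  d(exp(-2*B_t/5 - 8*t/5)) = (-38*exp(-2*B_t/5 - 8*t/5)/25) dt + (-2*exp(-2*B_t/5 - 8*t/5)/5) dB_t.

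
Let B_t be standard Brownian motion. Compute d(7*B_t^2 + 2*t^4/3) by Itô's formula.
d(7*B_t^2 + 2*t^4/3) = (8*t^3/3 + 7) dt + (14*B_t) dB_t

Itô's formula for f(t, x): d f(t, B_t) = (f_t + (1/2) f_xx) dt + f_x dB_t. Compute partials of f(t, x) = 2*t^4/3 + 7*x^2:
  f_t(t,x)  = 8*t^3/3
  f_x(t,x)  = 14*x
  f_xx(t,x) = 14
Assemble drift = f_t + (1/2) f_xx = 8*t^3/3 + 7 and diffusion = f_x = 14*x. Substituting x = B_t:
  d(7*B_t^2 + 2*t^4/3) = (8*t^3/3 + 7) dt + (14*B_t) dB_t.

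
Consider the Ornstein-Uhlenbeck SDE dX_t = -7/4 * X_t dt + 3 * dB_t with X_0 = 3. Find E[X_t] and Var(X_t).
E[X_t] = 3*exp(-7*t/4); Var(X_t) = 18/7 - 18*exp(-7*t/2)/7

The OU SDE dX = -theta X dt + sigma dB admits the integrating factor exp(theta t): d(exp(theta t) X_t) = sigma exp(theta t) dB_t. Integrating from 0 to t:
  X_t = x_0 * exp(-theta t) + sigma * int_0^t exp(-theta (t-s)) dB_s.
The Itô integral has mean 0 and (by the Itô isometry) variance sigma^2 * int_0^t exp(-2 theta (t - s)) ds = sigma^2 * (1 - exp(-2 theta t)) / (2 theta).
With theta = 7/4, sigma = 3, x_0 = 3:
  E[X_t] = 3 * exp(-7/4 t) = 3*exp(-7*t/4)
  Var(X_t) = (3)^2 * (1 - exp(-2*7/4 t)) / (2 * 7/4) = 18/7 - 18*exp(-7*t/2)/7.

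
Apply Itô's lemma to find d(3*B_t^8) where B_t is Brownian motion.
d(3*B_t^8) = (84*B_t^6) dt + (24*B_t^7) dB_t

Itô's formula for f(B_t) gives d f(B_t) = f'(B_t) dB_t + (1/2) f''(B_t) dt. Compute derivatives of f(x) = 3*x^8:
  f'(x)  = 24*x^7
  f''(x) = 168*x^6
Substitute x = B_t and multiply the f'' term by 1/2:
  drift     = (1/2) * (168*x^6) evaluated at B_t = 84*B_t^6
  diffusion = (24*x^7) evaluated at B_t = 24*B_t^7
Therefore d(3*B_t^8) = (84*B_t^6) dt + (24*B_t^7) dB_t.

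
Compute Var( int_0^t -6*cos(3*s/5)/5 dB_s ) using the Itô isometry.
Var = 18*t/25 + 3*sin(6*t/5)/5

The Itô integral of a deterministic integrand f(s) has mean 0 because each increment f(s) * (B_{s+ds} - B_s) has mean 0. By the Itô isometry:
  Var( int_0^t f(s) dB_s ) = E[ (int_0^t f(s) dB_s)^2 ] = int_0^t f(s)^2 ds.
Here f(s) = -6*cos(3*s/5)/5, so f(s)^2 = 36*cos(3*s/5)^2/25. Integrate:
  int_0^t (36*cos(3*s/5)^2/25) ds = 18*t/25 + 3*sin(6*t/5)/5.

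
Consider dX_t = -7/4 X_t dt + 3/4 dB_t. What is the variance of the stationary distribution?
lim Var(X_t) = 9/56

The OU SDE dX = -theta X dt + sigma dB admits the integrating factor exp(theta t): d(exp(theta t) X_t) = sigma exp(theta t) dB_t. Integrating from 0 to t gives X_t = x_0 * exp(-theta t) + sigma * int_0^t exp(-theta (t-s)) dB_s for any initial x_0. The Itô integral has variance (by the Itô isometry) sigma^2 * int_0^t exp(-2 theta (t - s)) ds = sigma^2 * (1 - exp(-2 theta t)) / (2 theta), independent of x_0.
With theta = 7/4, sigma = 3/4:
  Var(X_t) = (3/4)^2 * (1 - exp(-2*7/4 t)) / (2 * 7/4) = 9/56 - 9*exp(-7*t/2)/56.
As t -> infinity, exp(-2*7/4 t) -> 0, so the stationary variance is sigma^2 / (2 theta) = 9/56.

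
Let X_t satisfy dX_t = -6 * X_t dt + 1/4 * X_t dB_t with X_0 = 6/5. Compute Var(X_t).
Var(X_t) = (36*exp(t/16) - 36)*exp(-12*t)/25

For GBM dX = mu X dt + sigma X dB with X_0 = x_0, apply Itô to Y = log X: dY = (mu - sigma^2/2) dt + sigma dB, so Y_t = log(x_0) + (mu - sigma^2/2) t + sigma B_t and hence X_t = x_0 * exp((mu - sigma^2/2) t + sigma B_t).
With mu = -6, sigma = 1/4, x_0 = 6/5, this gives:
  X_t = 6/5 * exp((-193/32) * t + (1/4) * B_t).
Since sigma*B_t ~ Normal(0, sigma^2 t), E[exp(sigma*B_t)] = exp(sigma^2 t / 2); so E[X_t] = x_0 * exp((mu - sigma^2/2) t) * exp(sigma^2 t / 2) = x_0 * exp(mu t) = 6*exp(-6*t)/5.
Var(X_t) = E[X_t^2] - (E[X_t])^2 = x_0^2 * exp(2 mu t) * (exp(sigma^2 t) - 1) = (36*exp(t/16) - 36)*exp(-12*t)/25.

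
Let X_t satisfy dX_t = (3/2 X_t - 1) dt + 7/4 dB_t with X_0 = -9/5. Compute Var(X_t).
Var(X_t) = 49*exp(3*t)/48 - 49/48

The variance V(t) = Var(X_t) satisfies V'(t) = 2 a V(t) + c^2 with V(0) = 0 (drift coefficient is linear in X, diffusion is constant). With a = 3/2, c = 7/4, the solution is
  V(t) = (c^2 / (2 a)) * (exp(2 a t) - 1)
       = ((7/4)^2 / (2*(3/2))) * (exp(3 t) - 1)
       = 49*exp(3*t)/48 - 49/48.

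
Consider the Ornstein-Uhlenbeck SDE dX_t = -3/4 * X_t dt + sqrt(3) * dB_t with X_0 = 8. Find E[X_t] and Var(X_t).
E[X_t] = 8*exp(-3*t/4); Var(X_t) = 2 - 2*exp(-3*t/2)

The OU SDE dX = -theta X dt + sigma dB admits the integrating factor exp(theta t): d(exp(theta t) X_t) = sigma exp(theta t) dB_t. Integrating from 0 to t:
  X_t = x_0 * exp(-theta t) + sigma * int_0^t exp(-theta (t-s)) dB_s.
The Itô integral has mean 0 and (by the Itô isometry) variance sigma^2 * int_0^t exp(-2 theta (t - s)) ds = sigma^2 * (1 - exp(-2 theta t)) / (2 theta).
With theta = 3/4, sigma = sqrt(3), x_0 = 8:
  E[X_t] = 8 * exp(-3/4 t) = 8*exp(-3*t/4)
  Var(X_t) = (sqrt(3))^2 * (1 - exp(-2*3/4 t)) / (2 * 3/4) = 2 - 2*exp(-3*t/2).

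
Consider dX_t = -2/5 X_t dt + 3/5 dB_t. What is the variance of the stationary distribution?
lim Var(X_t) = 9/20

The OU SDE dX = -theta X dt + sigma dB admits the integrating factor exp(theta t): d(exp(theta t) X_t) = sigma exp(theta t) dB_t. Integrating from 0 to t gives X_t = x_0 * exp(-theta t) + sigma * int_0^t exp(-theta (t-s)) dB_s for any initial x_0. The Itô integral has variance (by the Itô isometry) sigma^2 * int_0^t exp(-2 theta (t - s)) ds = sigma^2 * (1 - exp(-2 theta t)) / (2 theta), independent of x_0.
With theta = 2/5, sigma = 3/5:
  Var(X_t) = (3/5)^2 * (1 - exp(-2*2/5 t)) / (2 * 2/5) = 9/20 - 9*exp(-4*t/5)/20.
As t -> infinity, exp(-2*2/5 t) -> 0, so the stationary variance is sigma^2 / (2 theta) = 9/20.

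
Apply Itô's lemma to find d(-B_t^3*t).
d(-B_t^3*t) = (B_t*(-B_t^2 - 3*t)) dt + (-3*B_t^2*t) dB_t

Itô's formula for f(t, x): d f(t, B_t) = (f_t + (1/2) f_xx) dt + f_x dB_t. Compute partials of f(t, x) = -t*x^3:
  f_t(t,x)  = -x^3
  f_x(t,x)  = -3*t*x^2
  f_xx(t,x) = -6*t*x
Assemble drift = f_t + (1/2) f_xx = x*(-3*t - x^2) and diffusion = f_x = -3*t*x^2. Substituting x = B_t:
  d(-B_t^3*t) = (B_t*(-B_t^2 - 3*t)) dt + (-3*B_t^2*t) dB_t.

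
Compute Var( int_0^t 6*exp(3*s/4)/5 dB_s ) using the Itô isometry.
Var = 24*exp(3*t/2)/25 - 24/25

The Itô integral of a deterministic integrand f(s) has mean 0 because each increment f(s) * (B_{s+ds} - B_s) has mean 0. By the Itô isometry:
  Var( int_0^t f(s) dB_s ) = E[ (int_0^t f(s) dB_s)^2 ] = int_0^t f(s)^2 ds.
Here f(s) = 6*exp(3*s/4)/5, so f(s)^2 = 36*exp(3*s/2)/25. Integrate:
  int_0^t (36*exp(3*s/2)/25) ds = 24*exp(3*t/2)/25 - 24/25.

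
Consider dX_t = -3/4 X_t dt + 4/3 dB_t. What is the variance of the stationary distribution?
lim Var(X_t) = 32/27

The OU SDE dX = -theta X dt + sigma dB admits the integrating factor exp(theta t): d(exp(theta t) X_t) = sigma exp(theta t) dB_t. Integrating from 0 to t gives X_t = x_0 * exp(-theta t) + sigma * int_0^t exp(-theta (t-s)) dB_s for any initial x_0. The Itô integral has variance (by the Itô isometry) sigma^2 * int_0^t exp(-2 theta (t - s)) ds = sigma^2 * (1 - exp(-2 theta t)) / (2 theta), independent of x_0.
With theta = 3/4, sigma = 4/3:
  Var(X_t) = (4/3)^2 * (1 - exp(-2*3/4 t)) / (2 * 3/4) = 32/27 - 32*exp(-3*t/2)/27.
As t -> infinity, exp(-2*3/4 t) -> 0, so the stationary variance is sigma^2 / (2 theta) = 32/27.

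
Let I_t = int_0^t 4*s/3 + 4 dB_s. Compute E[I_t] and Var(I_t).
E[I_t] = 0; Var(I_t) = 16*t*(t^2 + 9*t + 27)/27

The Itô integral of a deterministic integrand f(s) has mean 0 because each increment f(s) * (B_{s+ds} - B_s) has mean 0. By the Itô isometry:
  Var( int_0^t f(s) dB_s ) = E[ (int_0^t f(s) dB_s)^2 ] = int_0^t f(s)^2 ds.
Here f(s) = 4*s/3 + 4, so f(s)^2 = 16*(s + 3)^2/9. Integrate:
  int_0^t (16*(s + 3)^2/9) ds = 16*t*(t^2 + 9*t + 27)/27.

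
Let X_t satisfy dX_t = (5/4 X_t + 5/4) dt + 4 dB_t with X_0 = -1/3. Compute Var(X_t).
Var(X_t) = 32*exp(5*t/2)/5 - 32/5

The variance V(t) = Var(X_t) satisfies V'(t) = 2 a V(t) + c^2 with V(0) = 0 (drift coefficient is linear in X, diffusion is constant). With a = 5/4, c = 4, the solution is
  V(t) = (c^2 / (2 a)) * (exp(2 a t) - 1)
       = (4^2 / (2*(5/4))) * (exp((5/2) t) - 1)
       = 32*exp(5*t/2)/5 - 32/5.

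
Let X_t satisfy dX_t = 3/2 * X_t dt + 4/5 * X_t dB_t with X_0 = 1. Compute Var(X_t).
Var(X_t) = exp(91*t/25) - exp(3*t)

For GBM dX = mu X dt + sigma X dB with X_0 = x_0, apply Itô to Y = log X: dY = (mu - sigma^2/2) dt + sigma dB, so Y_t = log(x_0) + (mu - sigma^2/2) t + sigma B_t and hence X_t = x_0 * exp((mu - sigma^2/2) t + sigma B_t).
With mu = 3/2, sigma = 4/5, x_0 = 1, this gives:
  X_t = 1 * exp((59/50) * t + (4/5) * B_t).
Since sigma*B_t ~ Normal(0, sigma^2 t), E[exp(sigma*B_t)] = exp(sigma^2 t / 2); so E[X_t] = x_0 * exp((mu - sigma^2/2) t) * exp(sigma^2 t / 2) = x_0 * exp(mu t) = exp(3*t/2).
Var(X_t) = E[X_t^2] - (E[X_t])^2 = x_0^2 * exp(2 mu t) * (exp(sigma^2 t) - 1) = exp(91*t/25) - exp(3*t).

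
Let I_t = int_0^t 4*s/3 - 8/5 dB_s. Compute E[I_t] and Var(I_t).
E[I_t] = 0; Var(I_t) = 16*t*(25*t^2 - 90*t + 108)/675

The Itô integral of a deterministic integrand f(s) has mean 0 because each increment f(s) * (B_{s+ds} - B_s) has mean 0. By the Itô isometry:
  Var( int_0^t f(s) dB_s ) = E[ (int_0^t f(s) dB_s)^2 ] = int_0^t f(s)^2 ds.
Here f(s) = 4*s/3 - 8/5, so f(s)^2 = 16*(5*s - 6)^2/225. Integrate:
  int_0^t (16*(5*s - 6)^2/225) ds = 16*t*(25*t^2 - 90*t + 108)/675.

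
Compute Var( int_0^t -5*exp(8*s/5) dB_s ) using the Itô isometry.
Var = 125*exp(16*t/5)/16 - 125/16

The Itô integral of a deterministic integrand f(s) has mean 0 because each increment f(s) * (B_{s+ds} - B_s) has mean 0. By the Itô isometry:
  Var( int_0^t f(s) dB_s ) = E[ (int_0^t f(s) dB_s)^2 ] = int_0^t f(s)^2 ds.
Here f(s) = -5*exp(8*s/5), so f(s)^2 = 25*exp(16*s/5). Integrate:
  int_0^t (25*exp(16*s/5)) ds = 125*exp(16*t/5)/16 - 125/16.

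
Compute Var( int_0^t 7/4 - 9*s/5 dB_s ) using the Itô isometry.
Var = t*(432*t^2 - 1260*t + 1225)/400

The Itô integral of a deterministic integrand f(s) has mean 0 because each increment f(s) * (B_{s+ds} - B_s) has mean 0. By the Itô isometry:
  Var( int_0^t f(s) dB_s ) = E[ (int_0^t f(s) dB_s)^2 ] = int_0^t f(s)^2 ds.
Here f(s) = 7/4 - 9*s/5, so f(s)^2 = (36*s - 35)^2/400. Integrate:
  int_0^t ((36*s - 35)^2/400) ds = t*(432*t^2 - 1260*t + 1225)/400.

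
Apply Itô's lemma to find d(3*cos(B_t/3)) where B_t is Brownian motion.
d(3*cos(B_t/3)) = (-cos(B_t/3)/6) dt + (-sin(B_t/3)) dB_t

Itô's formula for f(B_t) gives d f(B_t) = f'(B_t) dB_t + (1/2) f''(B_t) dt. Compute derivatives of f(x) = 3*cos(x/3):
  f'(x)  = -sin(x/3)
  f''(x) = -cos(x/3)/3
Substitute x = B_t and multiply the f'' term by 1/2:
  drift     = (1/2) * (-cos(x/3)/3) evaluated at B_t = -cos(B_t/3)/6
  diffusion = (-sin(x/3)) evaluated at B_t = -sin(B_t/3)
Therefore d(3*cos(B_t/3)) = (-cos(B_t/3)/6) dt + (-sin(B_t/3)) dB_t.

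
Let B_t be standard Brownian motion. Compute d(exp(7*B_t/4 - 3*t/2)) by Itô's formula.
d(exp(7*B_t/4 - 3*t/2)) = (exp(7*B_t/4 - 3*t/2)/32) dt + (7*exp(7*B_t/4 - 3*t/2)/4) dB_t

Itô's formula for f(t, x): d f(t, B_t) = (f_t + (1/2) f_xx) dt + f_x dB_t. Compute partials of f(t, x) = exp(-3*t/2 + 7*x/4):
  f_t(t,x)  = -3*exp(-3*t/2 + 7*x/4)/2
  f_x(t,x)  = 7*exp(-3*t/2 + 7*x/4)/4
  f_xx(t,x) = 49*exp(-3*t/2 + 7*x/4)/16
Assemble drift = f_t + (1/2) f_xx = exp(-3*t/2 + 7*x/4)/32 and diffusion = f_x = 7*exp(-3*t/2 + 7*x/4)/4. Substituting x = B_t:
  d(exp(7*B_t/4 - 3*t/2)) = (exp(7*B_t/4 - 3*t/2)/32) dt + (7*exp(7*B_t/4 - 3*t/2)/4) dB_t.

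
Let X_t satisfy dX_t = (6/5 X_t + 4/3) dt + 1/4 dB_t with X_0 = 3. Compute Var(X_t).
Var(X_t) = 5*exp(12*t/5)/192 - 5/192

The variance V(t) = Var(X_t) satisfies V'(t) = 2 a V(t) + c^2 with V(0) = 0 (drift coefficient is linear in X, diffusion is constant). With a = 6/5, c = 1/4, the solution is
  V(t) = (c^2 / (2 a)) * (exp(2 a t) - 1)
       = ((1/4)^2 / (2*(6/5))) * (exp((12/5) t) - 1)
       = 5*exp(12*t/5)/192 - 5/192.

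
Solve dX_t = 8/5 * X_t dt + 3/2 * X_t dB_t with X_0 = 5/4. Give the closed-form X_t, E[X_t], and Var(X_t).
X_t = 5/4 * exp((19/40) t + (3/2) B_t); E[X_t] = 5*exp(8*t/5)/4; Var(X_t) = 25*(exp(9*t/4) - 1)*exp(16*t/5)/16

For GBM dX = mu X dt + sigma X dB with X_0 = x_0, apply Itô to Y = log X: dY = (mu - sigma^2/2) dt + sigma dB, so Y_t = log(x_0) + (mu - sigma^2/2) t + sigma B_t and hence X_t = x_0 * exp((mu - sigma^2/2) t + sigma B_t).
With mu = 8/5, sigma = 3/2, x_0 = 5/4, this gives:
  X_t = 5/4 * exp((19/40) * t + (3/2) * B_t).
Since sigma*B_t ~ Normal(0, sigma^2 t), E[exp(sigma*B_t)] = exp(sigma^2 t / 2); so E[X_t] = x_0 * exp((mu - sigma^2/2) t) * exp(sigma^2 t / 2) = x_0 * exp(mu t) = 5*exp(8*t/5)/4.
Var(X_t) = E[X_t^2] - (E[X_t])^2 = x_0^2 * exp(2 mu t) * (exp(sigma^2 t) - 1) = 25*(exp(9*t/4) - 1)*exp(16*t/5)/16.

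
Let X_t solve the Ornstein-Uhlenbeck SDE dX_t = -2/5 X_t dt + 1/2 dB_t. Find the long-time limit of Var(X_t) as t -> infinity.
lim Var(X_t) = 5/16

The OU SDE dX = -theta X dt + sigma dB admits the integrating factor exp(theta t): d(exp(theta t) X_t) = sigma exp(theta t) dB_t. Integrating from 0 to t gives X_t = x_0 * exp(-theta t) + sigma * int_0^t exp(-theta (t-s)) dB_s for any initial x_0. The Itô integral has variance (by the Itô isometry) sigma^2 * int_0^t exp(-2 theta (t - s)) ds = sigma^2 * (1 - exp(-2 theta t)) / (2 theta), independent of x_0.
With theta = 2/5, sigma = 1/2:
  Var(X_t) = (1/2)^2 * (1 - exp(-2*2/5 t)) / (2 * 2/5) = 5/16 - 5*exp(-4*t/5)/16.
As t -> infinity, exp(-2*2/5 t) -> 0, so the stationary variance is sigma^2 / (2 theta) = 5/16.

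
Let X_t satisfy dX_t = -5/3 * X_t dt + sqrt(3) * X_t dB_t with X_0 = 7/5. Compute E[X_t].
E[X_t] = 7*exp(-5*t/3)/5

For GBM dX = mu X dt + sigma X dB with X_0 = x_0, apply Itô to Y = log X: dY = (mu - sigma^2/2) dt + sigma dB, so Y_t = log(x_0) + (mu - sigma^2/2) t + sigma B_t and hence X_t = x_0 * exp((mu - sigma^2/2) t + sigma B_t).
With mu = -5/3, sigma = sqrt(3), x_0 = 7/5, this gives:
  X_t = 7/5 * exp((-19/6) * t + (sqrt(3)) * B_t).
Since sigma*B_t ~ Normal(0, sigma^2 t), E[exp(sigma*B_t)] = exp(sigma^2 t / 2); so E[X_t] = x_0 * exp((mu - sigma^2/2) t) * exp(sigma^2 t / 2) = x_0 * exp(mu t) = 7*exp(-5*t/3)/5.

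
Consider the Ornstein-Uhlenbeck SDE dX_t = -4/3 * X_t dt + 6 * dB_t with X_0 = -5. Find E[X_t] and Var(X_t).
E[X_t] = -5*exp(-4*t/3); Var(X_t) = 27/2 - 27*exp(-8*t/3)/2

The OU SDE dX = -theta X dt + sigma dB admits the integrating factor exp(theta t): d(exp(theta t) X_t) = sigma exp(theta t) dB_t. Integrating from 0 to t:
  X_t = x_0 * exp(-theta t) + sigma * int_0^t exp(-theta (t-s)) dB_s.
The Itô integral has mean 0 and (by the Itô isometry) variance sigma^2 * int_0^t exp(-2 theta (t - s)) ds = sigma^2 * (1 - exp(-2 theta t)) / (2 theta).
With theta = 4/3, sigma = 6, x_0 = -5:
  E[X_t] = -5 * exp(-4/3 t) = -5*exp(-4*t/3)
  Var(X_t) = (6)^2 * (1 - exp(-2*4/3 t)) / (2 * 4/3) = 27/2 - 27*exp(-8*t/3)/2.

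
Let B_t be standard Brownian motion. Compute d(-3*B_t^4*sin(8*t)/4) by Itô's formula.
d(-3*B_t^4*sin(8*t)/4) = (B_t^2*(-6*B_t^2*cos(8*t) - 9*sin(8*t)/2)) dt + (-3*B_t^3*sin(8*t)) dB_t

Itô's formula for f(t, x): d f(t, B_t) = (f_t + (1/2) f_xx) dt + f_x dB_t. Compute partials of f(t, x) = -3*x^4*sin(8*t)/4:
  f_t(t,x)  = -6*x^4*cos(8*t)
  f_x(t,x)  = -3*x^3*sin(8*t)
  f_xx(t,x) = -9*x^2*sin(8*t)
Assemble drift = f_t + (1/2) f_xx = x^2*(-6*x^2*cos(8*t) - 9*sin(8*t)/2) and diffusion = f_x = -3*x^3*sin(8*t). Substituting x = B_t:
  d(-3*B_t^4*sin(8*t)/4) = (B_t^2*(-6*B_t^2*cos(8*t) - 9*sin(8*t)/2)) dt + (-3*B_t^3*sin(8*t)) dB_t.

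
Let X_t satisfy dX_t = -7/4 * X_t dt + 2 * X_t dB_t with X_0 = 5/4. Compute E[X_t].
E[X_t] = 5*exp(-7*t/4)/4

For GBM dX = mu X dt + sigma X dB with X_0 = x_0, apply Itô to Y = log X: dY = (mu - sigma^2/2) dt + sigma dB, so Y_t = log(x_0) + (mu - sigma^2/2) t + sigma B_t and hence X_t = x_0 * exp((mu - sigma^2/2) t + sigma B_t).
With mu = -7/4, sigma = 2, x_0 = 5/4, this gives:
  X_t = 5/4 * exp((-15/4) * t + (2) * B_t).
Since sigma*B_t ~ Normal(0, sigma^2 t), E[exp(sigma*B_t)] = exp(sigma^2 t / 2); so E[X_t] = x_0 * exp((mu - sigma^2/2) t) * exp(sigma^2 t / 2) = x_0 * exp(mu t) = 5*exp(-7*t/4)/4.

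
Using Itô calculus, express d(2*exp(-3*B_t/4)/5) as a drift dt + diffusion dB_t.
d(2*exp(-3*B_t/4)/5) = (9*exp(-3*B_t/4)/80) dt + (-3*exp(-3*B_t/4)/10) dB_t

Itô's formula for f(B_t) gives d f(B_t) = f'(B_t) dB_t + (1/2) f''(B_t) dt. Compute derivatives of f(x) = 2*exp(-3*x/4)/5:
  f'(x)  = -3*exp(-3*x/4)/10
  f''(x) = 9*exp(-3*x/4)/40
Substitute x = B_t and multiply the f'' term by 1/2:
  drift     = (1/2) * (9*exp(-3*x/4)/40) evaluated at B_t = 9*exp(-3*B_t/4)/80
  diffusion = (-3*exp(-3*x/4)/10) evaluated at B_t = -3*exp(-3*B_t/4)/10
Therefore d(2*exp(-3*B_t/4)/5) = (9*exp(-3*B_t/4)/80) dt + (-3*exp(-3*B_t/4)/10) dB_t.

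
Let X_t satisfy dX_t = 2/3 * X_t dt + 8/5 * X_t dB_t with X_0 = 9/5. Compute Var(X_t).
Var(X_t) = 81*(exp(64*t/25) - 1)*exp(4*t/3)/25

For GBM dX = mu X dt + sigma X dB with X_0 = x_0, apply Itô to Y = log X: dY = (mu - sigma^2/2) dt + sigma dB, so Y_t = log(x_0) + (mu - sigma^2/2) t + sigma B_t and hence X_t = x_0 * exp((mu - sigma^2/2) t + sigma B_t).
With mu = 2/3, sigma = 8/5, x_0 = 9/5, this gives:
  X_t = 9/5 * exp((-46/75) * t + (8/5) * B_t).
Since sigma*B_t ~ Normal(0, sigma^2 t), E[exp(sigma*B_t)] = exp(sigma^2 t / 2); so E[X_t] = x_0 * exp((mu - sigma^2/2) t) * exp(sigma^2 t / 2) = x_0 * exp(mu t) = 9*exp(2*t/3)/5.
Var(X_t) = E[X_t^2] - (E[X_t])^2 = x_0^2 * exp(2 mu t) * (exp(sigma^2 t) - 1) = 81*(exp(64*t/25) - 1)*exp(4*t/3)/25.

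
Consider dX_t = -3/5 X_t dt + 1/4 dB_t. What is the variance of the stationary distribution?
lim Var(X_t) = 5/96

The OU SDE dX = -theta X dt + sigma dB admits the integrating factor exp(theta t): d(exp(theta t) X_t) = sigma exp(theta t) dB_t. Integrating from 0 to t gives X_t = x_0 * exp(-theta t) + sigma * int_0^t exp(-theta (t-s)) dB_s for any initial x_0. The Itô integral has variance (by the Itô isometry) sigma^2 * int_0^t exp(-2 theta (t - s)) ds = sigma^2 * (1 - exp(-2 theta t)) / (2 theta), independent of x_0.
With theta = 3/5, sigma = 1/4:
  Var(X_t) = (1/4)^2 * (1 - exp(-2*3/5 t)) / (2 * 3/5) = 5/96 - 5*exp(-6*t/5)/96.
As t -> infinity, exp(-2*3/5 t) -> 0, so the stationary variance is sigma^2 / (2 theta) = 5/96.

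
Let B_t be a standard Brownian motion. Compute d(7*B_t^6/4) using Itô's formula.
d(7*B_t^6/4) = (105*B_t^4/4) dt + (21*B_t^5/2) dB_t

Itô's formula for f(B_t) gives d f(B_t) = f'(B_t) dB_t + (1/2) f''(B_t) dt. Compute derivatives of f(x) = 7*x^6/4:
  f'(x)  = 21*x^5/2
  f''(x) = 105*x^4/2
Substitute x = B_t and multiply the f'' term by 1/2:
  drift     = (1/2) * (105*x^4/2) evaluated at B_t = 105*B_t^4/4
  diffusion = (21*x^5/2) evaluated at B_t = 21*B_t^5/2
Therefore d(7*B_t^6/4) = (105*B_t^4/4) dt + (21*B_t^5/2) dB_t.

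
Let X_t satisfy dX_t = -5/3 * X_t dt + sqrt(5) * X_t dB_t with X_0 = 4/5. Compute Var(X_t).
Var(X_t) = (16*exp(5*t) - 16)*exp(-10*t/3)/25

For GBM dX = mu X dt + sigma X dB with X_0 = x_0, apply Itô to Y = log X: dY = (mu - sigma^2/2) dt + sigma dB, so Y_t = log(x_0) + (mu - sigma^2/2) t + sigma B_t and hence X_t = x_0 * exp((mu - sigma^2/2) t + sigma B_t).
With mu = -5/3, sigma = sqrt(5), x_0 = 4/5, this gives:
  X_t = 4/5 * exp((-25/6) * t + (sqrt(5)) * B_t).
Since sigma*B_t ~ Normal(0, sigma^2 t), E[exp(sigma*B_t)] = exp(sigma^2 t / 2); so E[X_t] = x_0 * exp((mu - sigma^2/2) t) * exp(sigma^2 t / 2) = x_0 * exp(mu t) = 4*exp(-5*t/3)/5.
Var(X_t) = E[X_t^2] - (E[X_t])^2 = x_0^2 * exp(2 mu t) * (exp(sigma^2 t) - 1) = (16*exp(5*t) - 16)*exp(-10*t/3)/25.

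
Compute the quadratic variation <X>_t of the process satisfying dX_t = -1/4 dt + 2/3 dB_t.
<X>_t = 4*t/9

For an Itô process dX_t = a(t) dt + b(t) dB_t, the quadratic variation is <X>_t = int_0^t b(s)^2 ds (the drift term does not contribute). Here b(s) = 2/3, so
  b(s)^2 = 4/9.
Integrating from 0 to t:
  <X>_t = int_0^t (4/9) ds = 4*t/9.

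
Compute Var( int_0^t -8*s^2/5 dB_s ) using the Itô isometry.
Var = 64*t^5/125

The Itô integral of a deterministic integrand f(s) has mean 0 because each increment f(s) * (B_{s+ds} - B_s) has mean 0. By the Itô isometry:
  Var( int_0^t f(s) dB_s ) = E[ (int_0^t f(s) dB_s)^2 ] = int_0^t f(s)^2 ds.
Here f(s) = -8*s^2/5, so f(s)^2 = 64*s^4/25. Integrate:
  int_0^t (64*s^4/25) ds = 64*t^5/125.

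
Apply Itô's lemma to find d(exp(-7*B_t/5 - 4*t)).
d(exp(-7*B_t/5 - 4*t)) = (-151*exp(-7*B_t/5 - 4*t)/50) dt + (-7*exp(-7*B_t/5 - 4*t)/5) dB_t

Itô's formula for f(t, x): d f(t, B_t) = (f_t + (1/2) f_xx) dt + f_x dB_t. Compute partials of f(t, x) = exp(-4*t - 7*x/5):
  f_t(t,x)  = -4*exp(-4*t - 7*x/5)
  f_x(t,x)  = -7*exp(-4*t - 7*x/5)/5
  f_xx(t,x) = 49*exp(-4*t - 7*x/5)/25
Assemble drift = f_t + (1/2) f_xx = -151*exp(-4*t - 7*x/5)/50 and diffusion = f_x = -7*exp(-4*t - 7*x/5)/5. Substituting x = B_t:
  d(exp(-7*B_t/5 - 4*t)) = (-151*exp(-7*B_t/5 - 4*t)/50) dt + (-7*exp(-7*B_t/5 - 4*t)/5) dB_t.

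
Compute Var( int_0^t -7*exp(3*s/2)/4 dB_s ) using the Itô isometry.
Var = 49*exp(3*t)/48 - 49/48

The Itô integral of a deterministic integrand f(s) has mean 0 because each increment f(s) * (B_{s+ds} - B_s) has mean 0. By the Itô isometry:
  Var( int_0^t f(s) dB_s ) = E[ (int_0^t f(s) dB_s)^2 ] = int_0^t f(s)^2 ds.
Here f(s) = -7*exp(3*s/2)/4, so f(s)^2 = 49*exp(3*s)/16. Integrate:
  int_0^t (49*exp(3*s)/16) ds = 49*exp(3*t)/48 - 49/48.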